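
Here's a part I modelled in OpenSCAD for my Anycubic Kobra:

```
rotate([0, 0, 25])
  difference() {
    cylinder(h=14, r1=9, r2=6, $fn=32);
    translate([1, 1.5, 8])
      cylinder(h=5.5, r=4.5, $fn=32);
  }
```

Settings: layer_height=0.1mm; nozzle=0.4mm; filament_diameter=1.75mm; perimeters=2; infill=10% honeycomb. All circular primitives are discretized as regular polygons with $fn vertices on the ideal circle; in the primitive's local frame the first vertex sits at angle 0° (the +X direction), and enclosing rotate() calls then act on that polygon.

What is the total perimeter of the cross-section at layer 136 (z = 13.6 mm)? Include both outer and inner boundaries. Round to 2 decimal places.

At z = 13.6 mm: the cone contributes a regular 32-gon of circumradius 6.086 (interpolated between r1=9 and r2=6 at t=0.971) (perimeter = 2·32·6.086·sin(180°/32) = 38.18 mm); the cylinder at (1, 1.5) does not reach this height (z outside [8, 13.5]); Subtracting the remaining from the first: none of the subtracted shapes is present at this height, so the cone is unchanged — boundary = 38.18 mm; (whole slice rotated 25° about Z — lengths, areas and connectivity unchanged). Overall, the cross-section is a single solid region. Total boundary length (outer) = 38.18 mm.

38.18 mm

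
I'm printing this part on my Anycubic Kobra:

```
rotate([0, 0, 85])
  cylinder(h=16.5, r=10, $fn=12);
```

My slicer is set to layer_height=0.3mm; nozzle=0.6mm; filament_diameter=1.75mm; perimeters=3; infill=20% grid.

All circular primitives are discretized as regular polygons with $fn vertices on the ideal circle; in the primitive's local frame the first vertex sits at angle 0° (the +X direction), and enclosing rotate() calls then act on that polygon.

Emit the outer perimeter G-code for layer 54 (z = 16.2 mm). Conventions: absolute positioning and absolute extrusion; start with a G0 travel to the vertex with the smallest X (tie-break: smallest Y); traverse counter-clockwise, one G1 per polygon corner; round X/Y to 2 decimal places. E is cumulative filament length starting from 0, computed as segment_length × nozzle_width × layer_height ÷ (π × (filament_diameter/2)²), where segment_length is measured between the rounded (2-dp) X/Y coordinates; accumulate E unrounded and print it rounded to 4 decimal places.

G0 X-9.96 Y0.87 Z16.20
G1 X-9.06 Y-4.23 E0.3876
G1 X-5.74 Y-8.19 E0.7743
G1 X-0.87 Y-9.96 E1.1620
G1 X4.23 Y-9.06 E1.5496
G1 X8.19 Y-5.74 E1.9363
G1 X9.96 Y-0.87 E2.3241
G1 X9.06 Y4.23 E2.7117
G1 X5.74 Y8.19 E3.0984
G1 X0.87 Y9.96 E3.4861
G1 X-4.23 Y9.06 E3.8737
G1 X-8.19 Y5.74 E4.2604
G1 X-9.96 Y0.87 E4.6482

At z = 16.2 mm: the r=10 cylinder contributes a regular 12-gon of circumradius 10; (whole slice rotated 85° about Z — lengths, areas and connectivity unchanged). The outline is a single polygon with 12 vertices. Extrusion per mm of travel: 0.6 × 0.3 / (π × 0.875²) = 0.074835. Accumulating E over each segment gives final E = 4.6482.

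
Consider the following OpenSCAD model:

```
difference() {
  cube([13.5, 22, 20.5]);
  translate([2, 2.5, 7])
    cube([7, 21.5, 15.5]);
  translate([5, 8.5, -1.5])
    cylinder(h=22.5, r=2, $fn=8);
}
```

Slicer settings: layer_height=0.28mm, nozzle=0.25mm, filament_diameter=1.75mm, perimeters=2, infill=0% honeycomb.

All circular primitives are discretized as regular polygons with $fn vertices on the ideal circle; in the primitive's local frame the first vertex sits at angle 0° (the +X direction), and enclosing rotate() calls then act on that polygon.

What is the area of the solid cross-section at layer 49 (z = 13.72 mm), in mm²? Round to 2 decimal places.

At z = 13.72 mm: the 13.5×22 cube contributes its full rectangle (area 297.00 mm²); the cube at (2, 2.5) (footprint 7×21.5) is included at this height (area 150.50 mm²); the r=2 cylinder at (5, 8.5) gives a regular 8-gon of circumradius 2 (constant along its height) (area = (8/2)·2.000²·sin(360°/8) = 11.31 mm²); Subtracting the remaining from the first: starting from the 13.5×22 cube (297.00 mm²), the 7×21.5 cube at (2, 2.5) partially overlaps it — only the 136.50 mm² overlap (of its 150.50 mm²) is removed, clipping the outline; the r=2 cylinder at (5, 8.5) misses the remaining region (no effect) — area = 160.50 mm². Overall, the cross-section is a single solid region. Net area = 160.50 mm².

160.50 mm²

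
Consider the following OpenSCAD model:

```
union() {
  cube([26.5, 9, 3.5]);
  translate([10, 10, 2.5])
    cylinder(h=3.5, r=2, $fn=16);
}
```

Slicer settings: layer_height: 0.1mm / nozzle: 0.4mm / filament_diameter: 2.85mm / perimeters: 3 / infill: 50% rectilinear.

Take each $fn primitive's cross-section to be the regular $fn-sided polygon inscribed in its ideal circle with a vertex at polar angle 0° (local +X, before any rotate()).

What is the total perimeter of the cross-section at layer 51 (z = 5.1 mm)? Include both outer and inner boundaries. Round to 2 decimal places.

12.49 mm

At z = 5.1 mm: the cube does not reach this height (z outside [0, 3.5]); the cylinder at (10, 10): section is a regular 16-gon, circumradius r=2 (perimeter = 2·16·2.000·sin(180°/16) = 12.49 mm); Merging all regions: only the r=2 cylinder at (10, 10) is present, so the union is just that shape — boundary = 12.49 mm. Overall, the cross-section is a single solid region. Total boundary length (outer) = 12.49 mm.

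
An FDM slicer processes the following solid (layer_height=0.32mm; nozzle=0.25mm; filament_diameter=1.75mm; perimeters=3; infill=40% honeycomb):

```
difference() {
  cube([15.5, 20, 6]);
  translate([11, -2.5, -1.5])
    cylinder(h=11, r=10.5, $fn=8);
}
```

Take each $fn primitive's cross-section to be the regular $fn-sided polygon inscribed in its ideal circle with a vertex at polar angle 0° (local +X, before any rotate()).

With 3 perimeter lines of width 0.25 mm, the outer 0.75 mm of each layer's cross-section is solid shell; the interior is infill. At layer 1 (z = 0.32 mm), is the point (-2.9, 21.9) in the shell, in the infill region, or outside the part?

outside

At z = 0.32 mm: the cube (footprint 15.5×20) is included at this height; the r=10.5 cylinder at (11, -2.5) gives a regular 8-gon of circumradius 10.5 (constant along its height); Taking the first minus the rest: starting from the 15.5×20 cube, the r=10.5 cylinder at (11, -2.5) partially overlaps it — only the 84.81 mm² overlap (of its 311.83 mm²) is removed, clipping the outline — 1 connected region. Overall, the cross-section is a single solid region. The nearest boundary edge runs (0.00, 0.00)→(0.00, 20.00); distance from the point to it = 3.47 mm. The point is not inside any of the regions above, so it lies outside the cross-section (3.47 mm from the nearest boundary).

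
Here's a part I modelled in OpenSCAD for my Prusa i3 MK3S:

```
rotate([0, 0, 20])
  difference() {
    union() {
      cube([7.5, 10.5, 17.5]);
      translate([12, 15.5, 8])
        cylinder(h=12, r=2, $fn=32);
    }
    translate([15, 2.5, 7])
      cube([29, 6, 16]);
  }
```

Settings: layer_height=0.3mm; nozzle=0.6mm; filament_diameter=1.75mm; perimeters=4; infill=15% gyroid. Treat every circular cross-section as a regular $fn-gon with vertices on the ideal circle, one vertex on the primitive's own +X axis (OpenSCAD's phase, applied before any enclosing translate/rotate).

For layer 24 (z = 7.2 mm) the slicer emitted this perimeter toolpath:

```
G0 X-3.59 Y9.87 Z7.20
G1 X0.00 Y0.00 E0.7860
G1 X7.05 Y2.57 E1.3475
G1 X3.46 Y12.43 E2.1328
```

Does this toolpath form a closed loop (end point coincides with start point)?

Start point (G0): (-3.59, 9.87). End point (last G1): the path does not return to the start — open.

no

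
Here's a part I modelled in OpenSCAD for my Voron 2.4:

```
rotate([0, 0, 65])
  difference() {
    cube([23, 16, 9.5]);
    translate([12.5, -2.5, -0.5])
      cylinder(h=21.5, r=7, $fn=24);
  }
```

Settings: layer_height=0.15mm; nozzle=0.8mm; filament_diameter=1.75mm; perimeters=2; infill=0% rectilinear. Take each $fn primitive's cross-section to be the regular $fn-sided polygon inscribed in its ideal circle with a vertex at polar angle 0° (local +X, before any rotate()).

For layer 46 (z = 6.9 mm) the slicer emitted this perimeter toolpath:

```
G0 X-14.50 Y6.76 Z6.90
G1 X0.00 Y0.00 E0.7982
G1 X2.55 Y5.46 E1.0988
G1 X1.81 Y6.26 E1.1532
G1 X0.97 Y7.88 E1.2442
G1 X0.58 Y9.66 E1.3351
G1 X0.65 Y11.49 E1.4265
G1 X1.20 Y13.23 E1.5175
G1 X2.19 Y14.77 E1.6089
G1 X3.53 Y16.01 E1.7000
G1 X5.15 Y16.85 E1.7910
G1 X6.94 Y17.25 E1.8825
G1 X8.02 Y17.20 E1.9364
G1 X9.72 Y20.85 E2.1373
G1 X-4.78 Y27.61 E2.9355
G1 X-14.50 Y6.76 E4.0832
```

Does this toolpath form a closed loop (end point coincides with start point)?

Start point (G0): (-14.50, 6.76). End point (last G1): the path returns to the start — closed.

yes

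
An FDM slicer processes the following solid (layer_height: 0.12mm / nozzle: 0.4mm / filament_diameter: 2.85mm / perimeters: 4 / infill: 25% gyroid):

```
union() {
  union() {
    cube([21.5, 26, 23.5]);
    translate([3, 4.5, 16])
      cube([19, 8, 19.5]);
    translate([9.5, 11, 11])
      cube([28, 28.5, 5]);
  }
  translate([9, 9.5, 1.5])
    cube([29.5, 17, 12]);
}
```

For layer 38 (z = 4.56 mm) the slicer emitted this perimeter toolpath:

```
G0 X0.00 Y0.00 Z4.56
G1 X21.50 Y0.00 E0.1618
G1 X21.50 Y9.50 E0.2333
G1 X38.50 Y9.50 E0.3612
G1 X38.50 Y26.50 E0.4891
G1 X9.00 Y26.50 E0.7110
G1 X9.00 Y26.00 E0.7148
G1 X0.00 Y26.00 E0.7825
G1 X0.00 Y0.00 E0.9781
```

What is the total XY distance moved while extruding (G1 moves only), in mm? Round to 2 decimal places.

Sum the Euclidean lengths of each G1 segment: total = 130.00 mm.

130.00 mm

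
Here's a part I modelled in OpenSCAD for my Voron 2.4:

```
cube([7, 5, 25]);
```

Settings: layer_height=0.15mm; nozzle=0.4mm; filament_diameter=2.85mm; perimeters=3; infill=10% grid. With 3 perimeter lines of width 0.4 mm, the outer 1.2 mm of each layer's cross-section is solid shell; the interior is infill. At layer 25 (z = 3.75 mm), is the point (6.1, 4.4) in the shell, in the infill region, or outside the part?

At z = 3.75 mm: the cube is present — its section is the full 7×5 rectangle. Overall, the cross-section is a single solid region. The nearest boundary edge runs (7.00, 5.00)→(0.00, 5.00); distance from the point to it = 0.60 mm. The point is inside the cross-section, 0.60 mm from the nearest boundary — within the 1.2 mm shell band (3 × 0.4).

shell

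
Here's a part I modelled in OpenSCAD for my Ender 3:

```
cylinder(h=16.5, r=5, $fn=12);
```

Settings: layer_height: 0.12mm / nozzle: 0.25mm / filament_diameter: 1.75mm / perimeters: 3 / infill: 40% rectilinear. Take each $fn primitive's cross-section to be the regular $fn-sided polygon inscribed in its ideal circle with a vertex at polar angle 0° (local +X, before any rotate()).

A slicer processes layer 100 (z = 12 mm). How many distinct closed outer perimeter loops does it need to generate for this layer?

At z = 12 mm: the r=5 cylinder contributes a regular 12-gon of circumradius 5. The result has 1 disconnected region.

1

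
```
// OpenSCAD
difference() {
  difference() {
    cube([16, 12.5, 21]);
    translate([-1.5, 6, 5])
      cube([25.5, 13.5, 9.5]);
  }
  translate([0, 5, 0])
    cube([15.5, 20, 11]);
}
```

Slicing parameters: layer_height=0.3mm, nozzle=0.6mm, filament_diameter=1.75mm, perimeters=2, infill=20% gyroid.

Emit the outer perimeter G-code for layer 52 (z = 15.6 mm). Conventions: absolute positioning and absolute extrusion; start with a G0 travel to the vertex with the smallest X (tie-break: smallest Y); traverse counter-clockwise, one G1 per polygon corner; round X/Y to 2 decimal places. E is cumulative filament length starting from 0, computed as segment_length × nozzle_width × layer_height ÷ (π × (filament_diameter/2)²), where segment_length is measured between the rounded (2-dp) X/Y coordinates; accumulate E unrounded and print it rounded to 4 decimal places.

G0 X0.00 Y0.00 Z15.60
G1 X16.00 Y0.00 E1.1974
G1 X16.00 Y12.50 E2.1328
G1 X0.00 Y12.50 E3.3302
G1 X0.00 Y0.00 E4.2656

At z = 15.6 mm: the 16×12.5 cube contributes its full rectangle; the cube at (-1.5, 6) does not reach this height (z outside [5, 14.5]); Subtracting the remaining from the first: none of the subtracted shapes is present at this height, so the 16×12.5 cube is unchanged — 1 connected region; the cube at (0, 5) does not reach this height (z outside [0, 11]); Taking the first minus the rest: none of the subtracted shapes is present at this height, so that combined region is unchanged — 1 connected region. The outline is a single polygon with 4 vertices. Extrusion per mm of travel: 0.6 × 0.3 / (π × 0.875²) = 0.074835. Accumulating E over each segment gives final E = 4.2656.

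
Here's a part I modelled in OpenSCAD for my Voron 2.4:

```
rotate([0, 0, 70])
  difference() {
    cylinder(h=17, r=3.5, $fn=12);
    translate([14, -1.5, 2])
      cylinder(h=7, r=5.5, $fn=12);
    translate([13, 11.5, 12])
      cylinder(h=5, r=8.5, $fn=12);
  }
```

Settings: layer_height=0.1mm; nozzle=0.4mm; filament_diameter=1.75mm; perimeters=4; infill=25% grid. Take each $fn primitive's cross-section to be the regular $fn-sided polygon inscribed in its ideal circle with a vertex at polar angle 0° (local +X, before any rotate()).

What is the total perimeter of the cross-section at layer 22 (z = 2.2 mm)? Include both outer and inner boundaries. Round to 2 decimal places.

At z = 2.2 mm: the r=3.5 cylinder gives a regular 12-gon of circumradius 3.5 (constant along its height) (perimeter = 2·12·3.500·sin(180°/12) = 21.74 mm); the r=5.5 cylinder at (14, -1.5) contributes a regular 12-gon of circumradius 5.5 (perimeter = 2·12·5.500·sin(180°/12) = 34.16 mm); the cylinder at (13, 11.5) is absent (z outside [12, 17]); After the difference (first − rest): starting from the r=3.5 cylinder, the r=5.5 cylinder at (14, -1.5) misses the remaining region (no effect) — boundary = 21.74 mm; (whole slice rotated 70° about Z — lengths, areas and connectivity unchanged). Overall, the cross-section is a single solid region. Total boundary length (outer) = 21.74 mm.

21.74 mm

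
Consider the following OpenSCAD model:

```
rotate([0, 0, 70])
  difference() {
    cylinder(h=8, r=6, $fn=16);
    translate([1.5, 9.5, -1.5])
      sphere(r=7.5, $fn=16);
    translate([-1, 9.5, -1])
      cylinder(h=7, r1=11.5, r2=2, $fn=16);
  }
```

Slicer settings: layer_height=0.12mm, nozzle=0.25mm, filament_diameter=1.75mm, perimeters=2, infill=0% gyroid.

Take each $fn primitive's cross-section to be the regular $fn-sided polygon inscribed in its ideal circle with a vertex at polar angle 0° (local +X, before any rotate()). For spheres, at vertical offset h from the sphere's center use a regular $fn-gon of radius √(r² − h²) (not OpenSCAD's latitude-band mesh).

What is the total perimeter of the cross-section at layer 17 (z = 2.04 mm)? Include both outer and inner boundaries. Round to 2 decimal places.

At z = 2.04 mm: the cylinder: section is a regular 16-gon, circumradius r=6 (perimeter = 2·16·6.000·sin(180°/16) = 37.46 mm); the r=7.5 sphere at (1.5, 9.5) contributes a regular 16-gon of circumradius √(7.5²−3.54²) = 6.612 (perimeter = 2·16·6.612·sin(180°/16) = 41.28 mm); the cone at (-1, 9.5): at t=0.434 of its height the radius interpolates to r₁+(r₂−r₁)t = 7.374, giving a regular 16-gon of that circumradius (perimeter = 2·16·7.374·sin(180°/16) = 46.04 mm); Taking the first minus the rest: starting from the r=6 cylinder, the r=7.5 sphere at (1.5, 9.5) partially overlaps it — only the 15.33 mm² overlap (of its 133.84 mm²) is removed, clipping the outline; the cone at (-1, 9.5) partially overlaps it — only the 8.28 mm² overlap (of its 166.48 mm²) is removed, clipping the outline — boundary = 36.42 mm; (whole slice rotated 70° about Z — lengths, areas and connectivity unchanged). Overall, the cross-section is a single solid region. Total boundary length (outer) = 36.42 mm.

36.42 mm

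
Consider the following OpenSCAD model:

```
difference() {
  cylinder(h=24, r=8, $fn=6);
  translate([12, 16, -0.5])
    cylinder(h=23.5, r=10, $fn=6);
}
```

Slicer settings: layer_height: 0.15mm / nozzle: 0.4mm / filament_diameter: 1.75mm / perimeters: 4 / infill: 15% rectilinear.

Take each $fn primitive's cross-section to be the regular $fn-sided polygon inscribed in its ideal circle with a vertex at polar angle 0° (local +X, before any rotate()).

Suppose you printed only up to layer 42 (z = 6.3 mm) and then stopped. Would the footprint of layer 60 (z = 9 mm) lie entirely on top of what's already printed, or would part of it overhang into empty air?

entirely on top

Compare the two slices. At z = 6.3: the cylinder: section is a regular 6-gon, circumradius r=8 (area = (6/2)·8.000²·sin(360°/6) = 166.28 mm²); the cylinder at (12, 16): section is a regular 6-gon, circumradius r=10 (area = (6/2)·10.000²·sin(360°/6) = 259.81 mm²); Subtracting the remaining from the first: starting from the r=8 cylinder (166.28 mm²), the r=10 cylinder at (12, 16) misses the remaining region (no effect) — area = 166.28 mm². At z = 9: the r=8 cylinder contributes a regular 6-gon of circumradius 8 (area = (6/2)·8.000²·sin(360°/6) = 166.28 mm²); the r=10 cylinder at (12, 16) contributes a regular 6-gon of circumradius 10 (area = (6/2)·10.000²·sin(360°/6) = 259.81 mm²); After the difference (first − rest): starting from the r=8 cylinder (166.28 mm²), the r=10 cylinder at (12, 16) misses the remaining region (no effect) — area = 166.28 mm². Checking containment: the cross-section at z = 9 is a subset of the cross-section at z = 6.3.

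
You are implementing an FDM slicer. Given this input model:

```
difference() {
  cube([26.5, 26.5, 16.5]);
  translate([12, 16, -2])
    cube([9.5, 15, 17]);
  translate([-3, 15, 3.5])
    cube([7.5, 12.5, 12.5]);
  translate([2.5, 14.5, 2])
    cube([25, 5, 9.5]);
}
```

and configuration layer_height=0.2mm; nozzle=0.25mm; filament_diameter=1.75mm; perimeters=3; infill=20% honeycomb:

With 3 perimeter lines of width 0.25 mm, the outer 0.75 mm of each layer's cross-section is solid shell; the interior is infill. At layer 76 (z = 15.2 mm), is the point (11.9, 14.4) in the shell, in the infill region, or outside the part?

infill

At z = 15.2 mm: the 26.5×26.5 cube contributes its full rectangle; the cube at (12, 16) is not intersected at this z (z outside [-2, 15]); the cube at (-3, 15) is present — its section is the full 7.5×12.5 rectangle; the cube at (2.5, 14.5) is absent (z outside [2, 11.5]); After the difference (first − rest): starting from the 26.5×26.5 cube, the 7.5×12.5 cube at (-3, 15) partially overlaps it — only the 51.75 mm² overlap (of its 93.75 mm²) is removed, clipping the outline — 1 connected region. Overall, the cross-section is a single solid region. The nearest boundary edge runs (0.00, 15.00)→(4.50, 15.00); distance from the point to it = 7.42 mm. The point is inside the cross-section and 7.42 mm from the nearest boundary — more than the 0.75 mm shell width (3 × 0.25), so it's in the infill interior.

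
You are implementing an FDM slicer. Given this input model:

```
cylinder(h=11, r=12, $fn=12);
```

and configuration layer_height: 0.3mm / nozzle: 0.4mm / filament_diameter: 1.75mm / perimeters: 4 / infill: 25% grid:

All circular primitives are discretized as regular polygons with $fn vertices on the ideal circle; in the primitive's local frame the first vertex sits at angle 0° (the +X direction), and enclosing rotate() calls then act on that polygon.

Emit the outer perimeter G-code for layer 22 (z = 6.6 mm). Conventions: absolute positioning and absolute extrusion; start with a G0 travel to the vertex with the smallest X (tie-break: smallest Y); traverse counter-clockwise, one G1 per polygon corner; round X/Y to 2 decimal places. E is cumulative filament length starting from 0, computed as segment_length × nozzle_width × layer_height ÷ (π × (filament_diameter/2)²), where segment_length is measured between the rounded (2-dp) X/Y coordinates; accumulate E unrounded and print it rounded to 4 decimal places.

At z = 6.6 mm: the r=12 cylinder contributes a regular 12-gon of circumradius 12. The outline is a single polygon with 12 vertices. Extrusion per mm of travel: 0.4 × 0.3 / (π × 0.875²) = 0.049890. Accumulating E over each segment gives final E = 3.7184.

G0 X-12.00 Y0.00 Z6.60
G1 X-10.39 Y-6.00 E0.3099
G1 X-6.00 Y-10.39 E0.6197
G1 X0.00 Y-12.00 E0.9296
G1 X6.00 Y-10.39 E1.2395
G1 X10.39 Y-6.00 E1.5493
G1 X12.00 Y0.00 E1.8592
G1 X10.39 Y6.00 E2.1691
G1 X6.00 Y10.39 E2.4789
G1 X0.00 Y12.00 E2.7888
G1 X-6.00 Y10.39 E3.0987
G1 X-10.39 Y6.00 E3.4085
G1 X-12.00 Y0.00 E3.7184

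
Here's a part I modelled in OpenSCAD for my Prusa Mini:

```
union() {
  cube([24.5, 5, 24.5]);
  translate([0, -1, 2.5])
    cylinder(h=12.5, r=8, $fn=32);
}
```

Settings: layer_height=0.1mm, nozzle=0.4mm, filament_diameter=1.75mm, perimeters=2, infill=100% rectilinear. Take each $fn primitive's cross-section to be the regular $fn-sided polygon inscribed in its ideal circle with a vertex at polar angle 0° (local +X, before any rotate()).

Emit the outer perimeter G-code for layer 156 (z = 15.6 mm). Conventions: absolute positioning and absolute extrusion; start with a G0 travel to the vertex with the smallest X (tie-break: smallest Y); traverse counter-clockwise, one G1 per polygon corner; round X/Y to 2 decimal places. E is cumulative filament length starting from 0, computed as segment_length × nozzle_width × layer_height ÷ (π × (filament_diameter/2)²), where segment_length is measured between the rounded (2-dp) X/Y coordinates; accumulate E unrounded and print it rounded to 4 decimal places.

G0 X0.00 Y0.00 Z15.60
G1 X24.50 Y0.00 E0.4074
G1 X24.50 Y5.00 E0.4906
G1 X0.00 Y5.00 E0.8980
G1 X0.00 Y0.00 E0.9812

At z = 15.6 mm: the cube is present — its section is the full 24.5×5 rectangle; the cylinder at (0, -1) is absent (z outside [2.5, 15]); Taking the union: only the 24.5×5 cube is present, so the union is just that shape — 1 connected region. The outline is a single polygon with 4 vertices. Extrusion per mm of travel: 0.4 × 0.1 / (π × 0.875²) = 0.016630. Accumulating E over each segment gives final E = 0.9812.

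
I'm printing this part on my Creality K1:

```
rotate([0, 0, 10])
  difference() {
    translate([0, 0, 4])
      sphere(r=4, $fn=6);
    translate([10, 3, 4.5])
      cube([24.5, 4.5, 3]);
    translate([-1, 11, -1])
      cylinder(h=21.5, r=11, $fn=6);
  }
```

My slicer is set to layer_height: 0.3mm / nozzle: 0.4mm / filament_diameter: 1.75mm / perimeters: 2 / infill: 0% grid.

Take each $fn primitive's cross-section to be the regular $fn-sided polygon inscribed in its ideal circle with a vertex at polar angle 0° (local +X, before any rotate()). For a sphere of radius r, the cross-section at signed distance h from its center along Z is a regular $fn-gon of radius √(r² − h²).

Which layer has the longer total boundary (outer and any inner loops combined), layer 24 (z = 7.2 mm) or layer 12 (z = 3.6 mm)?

Layer 24 (z = 7.2): the sphere: section is a regular 6-gon, circumradius = √(r²−h²) = √(4²−3.2²) = 2.400 (perimeter = 2·6·2.400·sin(180°/6) = 14.40 mm); the 24.5×4.5 cube at (10, 3) contributes its full rectangle (perimeter 58.00 mm); the cylinder at (-1, 11): section is a regular 6-gon, circumradius r=11 (perimeter = 2·6·11.000·sin(180°/6) = 66.00 mm); After the difference (first − rest): starting from the r=4 sphere, the 24.5×4.5 cube at (10, 3) misses the remaining region (no effect); the r=11 cylinder at (-1, 11) partially overlaps it — only the 1.66 mm² overlap (of its 314.37 mm²) is removed, clipping the outline — boundary = 13.70 mm; (whole slice rotated 10° about Z — lengths, areas and connectivity unchanged). So its perimeter = 13.70 mm. Layer 12 (z = 3.6): the r=4 sphere contributes a regular 6-gon of circumradius √(4²−0.4²) = 3.980 (perimeter = 2·6·3.980·sin(180°/6) = 23.88 mm); the cube at (10, 3) does not reach this height (z outside [4.5, 7.5]); the r=11 cylinder at (-1, 11) gives a regular 6-gon of circumradius 11 (constant along its height) (perimeter = 2·6·11.000·sin(180°/6) = 66.00 mm); After the difference (first − rest): starting from the r=4 sphere, the r=11 cylinder at (-1, 11) partially overlaps it — only the 10.10 mm² overlap (of its 314.37 mm²) is removed, clipping the outline — boundary = 21.60 mm; (whole slice rotated 10° about Z — lengths, areas and connectivity unchanged). So its perimeter = 21.60 mm. Layer 12 is larger (21.60 vs 13.70 mm).

layer 12 (z = 3.6 mm)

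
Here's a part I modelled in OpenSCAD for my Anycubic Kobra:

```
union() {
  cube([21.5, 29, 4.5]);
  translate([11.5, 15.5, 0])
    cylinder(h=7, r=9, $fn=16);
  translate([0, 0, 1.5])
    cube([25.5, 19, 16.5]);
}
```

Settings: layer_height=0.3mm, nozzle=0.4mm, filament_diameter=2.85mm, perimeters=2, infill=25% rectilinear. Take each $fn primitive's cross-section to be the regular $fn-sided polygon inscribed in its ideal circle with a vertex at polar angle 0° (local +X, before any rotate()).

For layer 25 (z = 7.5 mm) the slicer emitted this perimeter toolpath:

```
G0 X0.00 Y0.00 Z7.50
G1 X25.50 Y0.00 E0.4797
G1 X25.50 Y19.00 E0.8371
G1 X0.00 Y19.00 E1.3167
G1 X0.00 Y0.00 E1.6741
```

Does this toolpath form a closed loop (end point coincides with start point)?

yes

Start point (G0): (0.00, 0.00). End point (last G1): the path returns to the start — closed.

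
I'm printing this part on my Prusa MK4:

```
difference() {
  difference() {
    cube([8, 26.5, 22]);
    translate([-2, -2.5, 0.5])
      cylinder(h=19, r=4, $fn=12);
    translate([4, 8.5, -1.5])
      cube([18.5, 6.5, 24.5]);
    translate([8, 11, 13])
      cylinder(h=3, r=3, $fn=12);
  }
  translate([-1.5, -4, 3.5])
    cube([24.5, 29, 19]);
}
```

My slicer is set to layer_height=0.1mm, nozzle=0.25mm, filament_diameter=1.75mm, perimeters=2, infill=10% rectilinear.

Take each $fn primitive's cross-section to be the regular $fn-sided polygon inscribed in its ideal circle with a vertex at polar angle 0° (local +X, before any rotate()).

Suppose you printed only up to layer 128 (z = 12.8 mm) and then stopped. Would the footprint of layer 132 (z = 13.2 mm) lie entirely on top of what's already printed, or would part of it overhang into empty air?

Compare the two slices. At z = 12.8: the 8×26.5 cube contributes its full rectangle (area 212.00 mm²); the r=4 cylinder at (-2, -2.5) gives a regular 12-gon of circumradius 4 (constant along its height) (area = (12/2)·4.000²·sin(360°/12) = 48.00 mm²); the 18.5×6.5 cube at (4, 8.5) contributes its full rectangle (area 120.25 mm²); the cylinder at (8, 11) does not reach this height (z outside [13, 16]); Taking the first minus the rest: starting from the 8×26.5 cube (212.00 mm²), the r=4 cylinder at (-2, -2.5) partially overlaps it — only the 0.46 mm² overlap (of its 48.00 mm²) is removed, clipping the outline; the 18.5×6.5 cube at (4, 8.5) partially overlaps it — only the 26.00 mm² overlap (of its 120.25 mm²) is removed, clipping the outline — area = 185.54 mm²; the cube at (-1.5, -4) (footprint 24.5×29) is included at this height (area 710.50 mm²); Taking the first minus the rest: starting from that combined region (185.54 mm²), the 24.5×29 cube at (-1.5, -4) partially overlaps it — only the 173.54 mm² overlap (of its 710.50 mm²) is removed, clipping the outline — area = 12.00 mm². At z = 13.2: the cube is present — its section is the full 8×26.5 rectangle (area 212.00 mm²); the r=4 cylinder at (-2, -2.5) gives a regular 12-gon of circumradius 4 (constant along its height) (area = (12/2)·4.000²·sin(360°/12) = 48.00 mm²); the 18.5×6.5 cube at (4, 8.5) contributes its full rectangle (area 120.25 mm²); the r=3 cylinder at (8, 11) contributes a regular 12-gon of circumradius 3 (area = (12/2)·3.000²·sin(360°/12) = 27.00 mm²); After the difference (first − rest): starting from the 8×26.5 cube (212.00 mm²), the r=4 cylinder at (-2, -2.5) partially overlaps it — only the 0.46 mm² overlap (of its 48.00 mm²) is removed, clipping the outline; the 18.5×6.5 cube at (4, 8.5) partially overlaps it — only the 26.00 mm² overlap (of its 120.25 mm²) is removed, clipping the outline; the r=3 cylinder at (8, 11) partially overlaps it — only the 0.45 mm² overlap (of its 27.00 mm²) is removed, clipping the outline — area = 185.08 mm²; the cube at (-1.5, -4) (footprint 24.5×29) is included at this height (area 710.50 mm²); Subtracting the remaining from the first: starting from that combined region (185.08 mm²), the 24.5×29 cube at (-1.5, -4) partially overlaps it — only the 173.08 mm² overlap (of its 710.50 mm²) is removed, clipping the outline — area = 12.00 mm². Checking containment: the cross-section at z = 13.2 is a subset of the cross-section at z = 12.8.

entirely on top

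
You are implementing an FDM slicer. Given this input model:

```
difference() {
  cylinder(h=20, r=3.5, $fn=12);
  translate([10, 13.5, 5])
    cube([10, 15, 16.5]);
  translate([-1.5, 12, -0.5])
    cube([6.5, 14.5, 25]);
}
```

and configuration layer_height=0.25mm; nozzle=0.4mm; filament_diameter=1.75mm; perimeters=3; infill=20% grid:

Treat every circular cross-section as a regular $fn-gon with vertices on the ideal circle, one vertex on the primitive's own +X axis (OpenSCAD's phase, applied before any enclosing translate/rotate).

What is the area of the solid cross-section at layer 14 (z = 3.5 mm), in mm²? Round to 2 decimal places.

At z = 3.5 mm: the r=3.5 cylinder gives a regular 12-gon of circumradius 3.5 (constant along its height) (area = (12/2)·3.500²·sin(360°/12) = 36.75 mm²); the cube at (10, 13.5) is absent (z outside [5, 21.5]); the cube at (-1.5, 12) (footprint 6.5×14.5) is included at this height (area 94.25 mm²); Subtracting the remaining from the first: starting from the r=3.5 cylinder (36.75 mm²), the 6.5×14.5 cube at (-1.5, 12) misses the remaining region (no effect) — area = 36.75 mm². Overall, the cross-section is a single solid region. Net area = 36.75 mm².

36.75 mm²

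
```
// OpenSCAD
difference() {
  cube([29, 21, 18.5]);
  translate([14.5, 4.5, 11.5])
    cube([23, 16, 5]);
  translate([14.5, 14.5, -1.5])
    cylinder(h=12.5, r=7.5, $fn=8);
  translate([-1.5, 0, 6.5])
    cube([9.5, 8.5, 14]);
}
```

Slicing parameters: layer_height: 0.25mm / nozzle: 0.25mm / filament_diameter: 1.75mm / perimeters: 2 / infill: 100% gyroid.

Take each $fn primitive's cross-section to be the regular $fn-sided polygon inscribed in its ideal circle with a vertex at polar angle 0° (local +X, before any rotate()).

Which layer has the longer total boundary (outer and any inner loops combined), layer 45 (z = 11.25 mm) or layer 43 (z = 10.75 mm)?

Layer 45 (z = 11.25): the cube is present — its section is the full 29×21 rectangle (perimeter 100.00 mm); the cube at (14.5, 4.5) is not intersected at this z (z outside [11.5, 16.5]); the cylinder at (14.5, 14.5) is absent (z outside [-1.5, 11]); the 9.5×8.5 cube at (-1.5, 0) contributes its full rectangle (perimeter 36.00 mm); After the difference (first − rest): starting from the 29×21 cube, the 9.5×8.5 cube at (-1.5, 0) partially overlaps it — only the 68.00 mm² overlap (of its 80.75 mm²) is removed, clipping the outline — boundary = 100.00 mm. So its perimeter = 100.00 mm. Layer 43 (z = 10.75): the cube (footprint 29×21) is included at this height (perimeter 100.00 mm); the cube at (14.5, 4.5) does not reach this height (z outside [11.5, 16.5]); the r=7.5 cylinder at (14.5, 14.5) gives a regular 8-gon of circumradius 7.5 (constant along its height) (perimeter = 2·8·7.500·sin(180°/8) = 45.92 mm); the cube at (-1.5, 0) (footprint 9.5×8.5) is included at this height (perimeter 36.00 mm); After the difference (first − rest): starting from the 29×21 cube, the r=7.5 cylinder at (14.5, 14.5) partially overlaps it — only the 156.68 mm² overlap (of its 159.10 mm²) is removed, clipping the outline; the 9.5×8.5 cube at (-1.5, 0) partially overlaps it — only the 68.00 mm² overlap (of its 80.75 mm²) is removed, clipping the outline — boundary = 135.87 mm. So its perimeter = 135.87 mm. Layer 43 is larger (135.87 vs 100.00 mm).

layer 43 (z = 10.75 mm)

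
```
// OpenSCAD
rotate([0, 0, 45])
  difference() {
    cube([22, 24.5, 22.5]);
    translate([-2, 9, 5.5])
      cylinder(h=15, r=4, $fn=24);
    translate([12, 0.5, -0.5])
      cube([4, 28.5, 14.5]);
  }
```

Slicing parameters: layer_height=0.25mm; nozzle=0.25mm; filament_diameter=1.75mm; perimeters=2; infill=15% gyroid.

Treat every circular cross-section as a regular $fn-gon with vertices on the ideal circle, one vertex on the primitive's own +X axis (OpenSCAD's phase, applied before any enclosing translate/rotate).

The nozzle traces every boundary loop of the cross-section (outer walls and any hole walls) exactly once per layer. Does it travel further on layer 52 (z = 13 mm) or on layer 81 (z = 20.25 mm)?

Layer 52 (z = 13): the 22×24.5 cube contributes its full rectangle (perimeter 93.00 mm); the cylinder at (-2, 9): section is a regular 24-gon, circumradius r=4 (perimeter = 2·24·4.000·sin(180°/24) = 25.06 mm); the 4×28.5 cube at (12, 0.5) contributes its full rectangle (perimeter 65.00 mm); Taking the first minus the rest: starting from the 22×24.5 cube, the r=4 cylinder at (-2, 9) partially overlaps it — only the 9.64 mm² overlap (of its 49.69 mm²) is removed, clipping the outline; the 4×28.5 cube at (12, 0.5) partially overlaps it — only the 96.00 mm² overlap (of its 114.00 mm²) is removed, clipping the outline — boundary = 142.43 mm; (rotated 45° about Z; rotation is an isometry so areas/perimeters/island counts are preserved). So its perimeter = 142.43 mm. Layer 81 (z = 20.25): the 22×24.5 cube contributes its full rectangle (perimeter 93.00 mm); the r=4 cylinder at (-2, 9) gives a regular 24-gon of circumradius 4 (constant along its height) (perimeter = 2·24·4.000·sin(180°/24) = 25.06 mm); the cube at (12, 0.5) is absent (z outside [-0.5, 14]); Subtracting the remaining from the first: starting from the 22×24.5 cube, the r=4 cylinder at (-2, 9) partially overlaps it — only the 9.64 mm² overlap (of its 49.69 mm²) is removed, clipping the outline — boundary = 94.43 mm; (rotated 45° about Z; rotation is an isometry so areas/perimeters/island counts are preserved). So its perimeter = 94.43 mm. Layer 52 is larger (142.43 vs 94.43 mm).

layer 52 (z = 13 mm)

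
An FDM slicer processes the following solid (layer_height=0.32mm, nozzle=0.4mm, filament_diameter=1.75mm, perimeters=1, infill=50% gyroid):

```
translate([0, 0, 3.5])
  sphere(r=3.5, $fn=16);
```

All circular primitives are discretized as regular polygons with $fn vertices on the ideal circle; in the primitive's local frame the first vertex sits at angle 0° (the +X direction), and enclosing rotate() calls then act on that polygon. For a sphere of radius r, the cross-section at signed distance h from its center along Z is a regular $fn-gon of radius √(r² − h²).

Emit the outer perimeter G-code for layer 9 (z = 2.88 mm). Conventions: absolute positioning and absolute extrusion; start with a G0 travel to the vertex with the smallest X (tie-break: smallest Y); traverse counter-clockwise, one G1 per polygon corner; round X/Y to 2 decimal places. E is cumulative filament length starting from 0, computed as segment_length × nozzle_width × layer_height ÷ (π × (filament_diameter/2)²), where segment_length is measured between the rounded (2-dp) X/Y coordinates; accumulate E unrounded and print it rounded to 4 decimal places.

G0 X-3.44 Y0.00 Z2.88
G1 X-3.18 Y-1.32 E0.0716
G1 X-2.44 Y-2.44 E0.1430
G1 X-1.32 Y-3.18 E0.2145
G1 X0.00 Y-3.44 E0.2861
G1 X1.32 Y-3.18 E0.3577
G1 X2.44 Y-2.44 E0.4291
G1 X3.18 Y-1.32 E0.5005
G1 X3.44 Y0.00 E0.5721
G1 X3.18 Y1.32 E0.6437
G1 X2.44 Y2.44 E0.7152
G1 X1.32 Y3.18 E0.7866
G1 X0.00 Y3.44 E0.8582
G1 X-1.32 Y3.18 E0.9298
G1 X-2.44 Y2.44 E1.0012
G1 X-3.18 Y1.32 E1.0727
G1 X-3.44 Y0.00 E1.1443

At z = 2.88 mm: the r=3.5 sphere slices to a regular 16-gon of circumradius 3.445 (√(r²−h²) with h=0.62 from center). The outline is a single polygon with 16 vertices. Extrusion per mm of travel: 0.4 × 0.32 / (π × 0.875²) = 0.053216. Accumulating E over each segment gives final E = 1.1443.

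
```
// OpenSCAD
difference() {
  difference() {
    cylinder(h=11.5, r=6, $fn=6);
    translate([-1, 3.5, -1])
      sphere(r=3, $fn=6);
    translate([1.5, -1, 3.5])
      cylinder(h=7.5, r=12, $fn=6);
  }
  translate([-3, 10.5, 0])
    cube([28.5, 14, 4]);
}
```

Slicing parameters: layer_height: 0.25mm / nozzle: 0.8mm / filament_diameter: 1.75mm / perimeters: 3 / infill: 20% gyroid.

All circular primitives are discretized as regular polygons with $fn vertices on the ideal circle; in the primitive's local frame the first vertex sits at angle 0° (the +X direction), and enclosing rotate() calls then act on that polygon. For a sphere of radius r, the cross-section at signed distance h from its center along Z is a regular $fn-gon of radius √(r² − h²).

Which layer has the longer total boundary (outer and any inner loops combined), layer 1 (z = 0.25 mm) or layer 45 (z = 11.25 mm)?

Layer 1 (z = 0.25): the cylinder: section is a regular 6-gon, circumradius r=6 (perimeter = 2·6·6.000·sin(180°/6) = 36.00 mm); the r=3 sphere at (-1, 3.5) contributes a regular 6-gon of circumradius √(3²−1.25²) = 2.727 (perimeter = 2·6·2.727·sin(180°/6) = 16.36 mm); the cylinder at (1.5, -1) does not reach this height (z outside [3.5, 11]); Taking the first minus the rest: starting from the r=6 cylinder, the r=3 sphere at (-1, 3.5) partially overlaps it — only the 17.25 mm² overlap (of its 19.32 mm²) is removed, clipping the outline — boundary = 44.60 mm; the cube at (-3, 10.5) (footprint 28.5×14) is included at this height (perimeter 85.00 mm); After the difference (first − rest): starting from the result so far, the 28.5×14 cube at (-3, 10.5) misses the remaining region (no effect) — boundary = 44.60 mm. So its perimeter = 44.60 mm. Layer 45 (z = 11.25): the r=6 cylinder gives a regular 6-gon of circumradius 6 (constant along its height) (perimeter = 2·6·6.000·sin(180°/6) = 36.00 mm); the sphere at (-1, 3.5) does not reach this height (|z−center|=12.250 > r=3); the cylinder at (1.5, -1) is not intersected at this z (z outside [3.5, 11]); After the difference (first − rest): none of the subtracted shapes is present at this height, so the r=6 cylinder is unchanged — boundary = 36.00 mm; the cube at (-3, 10.5) does not reach this height (z outside [0, 4]); After the difference (first − rest): none of the subtracted shapes is present at this height, so that combined region is unchanged — boundary = 36.00 mm. So its perimeter = 36.00 mm. Layer 1 is larger (44.60 vs 36.00 mm).

layer 1 (z = 0.25 mm)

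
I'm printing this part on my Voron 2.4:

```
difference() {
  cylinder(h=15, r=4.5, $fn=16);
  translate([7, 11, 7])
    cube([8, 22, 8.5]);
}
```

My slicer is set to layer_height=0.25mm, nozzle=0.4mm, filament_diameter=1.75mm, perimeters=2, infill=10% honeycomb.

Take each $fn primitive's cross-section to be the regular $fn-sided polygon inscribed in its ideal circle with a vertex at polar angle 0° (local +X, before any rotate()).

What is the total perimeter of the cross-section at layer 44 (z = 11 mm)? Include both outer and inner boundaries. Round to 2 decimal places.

At z = 11 mm: the r=4.5 cylinder gives a regular 16-gon of circumradius 4.5 (constant along its height) (perimeter = 2·16·4.500·sin(180°/16) = 28.09 mm); the 8×22 cube at (7, 11) contributes its full rectangle (perimeter 60.00 mm); Subtracting the remaining from the first: starting from the r=4.5 cylinder, the 8×22 cube at (7, 11) misses the remaining region (no effect) — boundary = 28.09 mm. Overall, the cross-section is a single solid region. Total boundary length (outer) = 28.09 mm.

28.09 mm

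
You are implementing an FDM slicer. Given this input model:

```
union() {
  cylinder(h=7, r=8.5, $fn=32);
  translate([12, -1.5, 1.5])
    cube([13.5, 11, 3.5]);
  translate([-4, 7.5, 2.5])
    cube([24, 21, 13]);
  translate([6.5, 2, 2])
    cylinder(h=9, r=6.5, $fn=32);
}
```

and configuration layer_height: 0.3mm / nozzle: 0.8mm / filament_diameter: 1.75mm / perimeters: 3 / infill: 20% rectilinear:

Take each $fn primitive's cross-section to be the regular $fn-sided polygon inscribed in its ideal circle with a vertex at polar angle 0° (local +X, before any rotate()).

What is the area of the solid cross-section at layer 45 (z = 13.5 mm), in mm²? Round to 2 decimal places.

At z = 13.5 mm: the cylinder is absent (z outside [0, 7]); the cube at (12, -1.5) is absent (z outside [1.5, 5]); the cube at (-4, 7.5) is present — its section is the full 24×21 rectangle (area 504.00 mm²); the cylinder at (6.5, 2) does not reach this height (z outside [2, 11]); Taking the union: only the 24×21 cube at (-4, 7.5) is present, so the union is just that shape — area = 504.00 mm². Overall, the cross-section is a single solid region. Net area = 504.00 mm².

504.00 mm²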